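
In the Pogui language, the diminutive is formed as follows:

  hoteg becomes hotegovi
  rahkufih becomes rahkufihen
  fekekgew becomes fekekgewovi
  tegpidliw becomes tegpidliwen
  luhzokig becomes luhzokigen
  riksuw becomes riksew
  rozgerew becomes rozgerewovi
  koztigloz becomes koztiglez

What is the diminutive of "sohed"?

sohedovi

luhzokig and hoteg both end in -g yet inflect differently (luhzokigen, hotegovi), so the final letter is not what conditions the rule; the last vowel is.
"sohed" has last vowel 'e'. The stems whose last vowel is 'e' (hoteg → hotegovi, fekekgew → fekekgewovi, rozgerew → rozgerewovi) add -ovi.
So sohed → sohedovi.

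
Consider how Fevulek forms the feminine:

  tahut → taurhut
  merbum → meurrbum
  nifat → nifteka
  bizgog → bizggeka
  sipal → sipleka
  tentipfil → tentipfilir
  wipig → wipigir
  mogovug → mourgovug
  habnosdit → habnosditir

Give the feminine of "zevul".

zeurvul

"zevul" has last vowel 'u'. The stems whose last vowel is 'u' (tahut → taurhut, mogovug → mourgovug, merbum → meurrbum) insert -ur- after the first vowel.
The other patterns: stems whose last vowel is 'i' add -ir; stems whose last vowel is 'a' or 'o' delete the last vowel and add -eka.
So zevul → zeurvul.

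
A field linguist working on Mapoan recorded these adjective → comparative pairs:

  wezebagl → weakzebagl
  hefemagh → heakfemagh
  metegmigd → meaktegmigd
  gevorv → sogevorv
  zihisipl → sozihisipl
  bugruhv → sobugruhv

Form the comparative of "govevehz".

wezebagl and zihisipl both end in -l yet inflect differently (weakzebagl, sozihisipl), so the final letter is not what conditions the rule; the second-to-last letter is.
"govevehz" has second-to-last letter 'h'. The one such stem in the data (bugruhv → sobugruhv) adds the prefix so-, so the same rule applies.
The other pattern: stems whose second-to-last letter is 'g' insert -ak- after the first vowel.
So govevehz → sogovevehz.

sogovevehz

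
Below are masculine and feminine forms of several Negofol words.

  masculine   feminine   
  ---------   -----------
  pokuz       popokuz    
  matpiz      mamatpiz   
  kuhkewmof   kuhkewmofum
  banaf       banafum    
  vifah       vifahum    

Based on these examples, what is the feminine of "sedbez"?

sesedbez

pokuz and banaf both have 2 vowels yet inflect differently (popokuz, banafum), so the number of vowels is not what conditions the rule; the final letter is.
"sedbez" ends in -z. The stems ending in -z (pokuz → popokuz, matpiz → mamatpiz) repeat the first consonant+vowel as a prefix.
The other pattern: stems ending in -f or -h add -um.
So sedbez → sesedbez.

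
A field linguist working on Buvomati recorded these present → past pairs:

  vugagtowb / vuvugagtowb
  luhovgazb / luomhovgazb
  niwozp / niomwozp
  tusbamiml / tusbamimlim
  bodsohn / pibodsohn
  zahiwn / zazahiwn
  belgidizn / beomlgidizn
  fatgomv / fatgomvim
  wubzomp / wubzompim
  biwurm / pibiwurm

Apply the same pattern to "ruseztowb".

ruruseztowb

"ruseztowb" has second-to-last letter 'w'. The stems whose second-to-last letter is 'w' (zahiwn → zazahiwn, vugagtowb → vuvugagtowb) repeat the first consonant+vowel as a prefix.
So ruseztowb → ruruseztowb.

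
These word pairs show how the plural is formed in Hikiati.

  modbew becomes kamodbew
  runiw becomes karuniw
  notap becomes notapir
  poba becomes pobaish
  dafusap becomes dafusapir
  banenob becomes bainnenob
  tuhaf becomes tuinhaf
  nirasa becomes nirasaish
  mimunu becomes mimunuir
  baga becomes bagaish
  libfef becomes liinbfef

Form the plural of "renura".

"renura" ends in -a. The stems ending in -a (nirasa → nirasaish, baga → bagaish, poba → pobaish) add -ish.
The other patterns: stems ending in -w add the prefix ka-; stems ending in -b or -f insert -in- after the first vowel; stems ending in -p or -u add -ir.
So renura → renuraish.

renuraish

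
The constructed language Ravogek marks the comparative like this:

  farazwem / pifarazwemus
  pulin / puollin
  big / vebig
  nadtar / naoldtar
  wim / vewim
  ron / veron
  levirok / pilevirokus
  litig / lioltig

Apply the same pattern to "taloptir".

ron and pulin both end in -n yet inflect differently (veron, puollin), so the final letter is not what conditions the rule; the number of vowels is.
"taloptir" has 3 vowels. The stems with 3 vowels (levirok → pilevirokus, farazwem → pifarazwemus) add pi- … -us around the stem.
So taloptir → pitaloptirus.

pitaloptirus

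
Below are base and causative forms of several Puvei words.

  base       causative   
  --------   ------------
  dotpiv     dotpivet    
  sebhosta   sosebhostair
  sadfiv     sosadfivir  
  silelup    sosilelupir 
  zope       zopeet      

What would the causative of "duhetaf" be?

duhetafet

sadfiv and dotpiv both end in -v yet inflect differently (sosadfivir, dotpivet), so the final letter is not what conditions the rule; the first letter is.
"duhetaf" begins with d-. The one such stem in the data (dotpiv → dotpivet) adds -et, so the same rule applies.
The other pattern: stems beginning with s- add so- … -ir around the stem.
So duhetaf → duhetafet.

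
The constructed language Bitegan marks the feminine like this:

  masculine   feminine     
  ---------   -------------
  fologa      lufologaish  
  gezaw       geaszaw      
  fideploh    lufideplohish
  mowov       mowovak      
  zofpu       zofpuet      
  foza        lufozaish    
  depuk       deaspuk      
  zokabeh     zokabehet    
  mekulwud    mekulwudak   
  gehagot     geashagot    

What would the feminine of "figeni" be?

lufigeniish

zokabeh and fideploh both end in -h yet inflect differently (zokabehet, lufideplohish), so the final letter is not what conditions the rule; the first letter is.
"figeni" begins with f-. The stems beginning with f- (foza → lufozaish, fideploh → lufideplohish, fologa → lufologaish) add lu- … -ish around the stem.
So figeni → lufigeniish.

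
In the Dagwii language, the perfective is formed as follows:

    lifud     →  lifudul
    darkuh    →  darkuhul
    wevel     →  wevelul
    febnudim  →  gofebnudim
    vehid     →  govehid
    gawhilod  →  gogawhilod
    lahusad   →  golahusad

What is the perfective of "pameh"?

lifud and vehid both end in -d yet inflect differently (lifudul, govehid), so the final letter is not what conditions the rule; the last vowel is.
"pameh" has last vowel 'e'. The one such stem in the data (wevel → wevelul) adds -ul, so the same rule applies.
So pameh → pamehul.

pamehul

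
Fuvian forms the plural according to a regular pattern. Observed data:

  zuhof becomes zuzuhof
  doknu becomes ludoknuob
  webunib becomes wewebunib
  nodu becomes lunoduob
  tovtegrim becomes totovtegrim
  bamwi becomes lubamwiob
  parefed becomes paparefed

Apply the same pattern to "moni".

lumoniob

"moni" ends in a vowel. The stems ending in a vowel (nodu → lunoduob, doknu → ludoknuob, bamwi → lubamwiob) add lu- … -ob around the stem.
So moni → lumoniob.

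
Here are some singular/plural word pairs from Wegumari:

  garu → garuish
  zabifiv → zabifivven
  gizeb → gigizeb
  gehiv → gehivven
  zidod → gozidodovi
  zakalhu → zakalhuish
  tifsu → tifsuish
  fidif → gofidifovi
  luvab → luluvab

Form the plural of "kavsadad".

gehiv and fidif both have last vowel 'i' yet inflect differently (gehivven, gofidifovi), so the last vowel is not what conditions the rule; the final letter is.
"kavsadad" ends in -d. The one such stem in the data (zidod → gozidodovi) adds go- … -ovi around the stem, so the same rule applies.
So kavsadad → gokavsadadovi.

gokavsadadovi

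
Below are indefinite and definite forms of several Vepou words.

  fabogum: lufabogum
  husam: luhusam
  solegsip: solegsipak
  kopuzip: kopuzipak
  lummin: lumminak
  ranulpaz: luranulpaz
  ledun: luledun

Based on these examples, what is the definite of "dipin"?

"dipin" has last vowel 'i'. The stems whose last vowel is 'i' (kopuzip → kopuzipak, solegsip → solegsipak, lummin → lumminak) add -ak.
So dipin → dipinak.

dipinak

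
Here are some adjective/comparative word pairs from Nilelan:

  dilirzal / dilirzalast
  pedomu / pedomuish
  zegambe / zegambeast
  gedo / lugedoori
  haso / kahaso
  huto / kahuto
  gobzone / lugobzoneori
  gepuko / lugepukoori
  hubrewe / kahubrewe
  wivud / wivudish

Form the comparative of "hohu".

"hohu" begins with h-. The stems beginning with h- (huto → kahuto, hubrewe → kahubrewe, haso → kahaso) add the prefix ka-.
So hohu → kahohu.

kahohu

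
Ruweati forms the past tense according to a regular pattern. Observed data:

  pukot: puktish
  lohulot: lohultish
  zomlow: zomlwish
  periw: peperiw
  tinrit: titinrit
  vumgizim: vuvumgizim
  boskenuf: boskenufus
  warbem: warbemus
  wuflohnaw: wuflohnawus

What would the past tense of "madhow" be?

zomlow and periw both end in -w yet inflect differently (zomlwish, peperiw), so the final letter is not what conditions the rule; the last vowel is.
"madhow" has last vowel 'o'. The stems whose last vowel is 'o' (pukot → puktish, lohulot → lohultish, zomlow → zomlwish) delete the last vowel and add -ish.
The other patterns: stems whose last vowel is 'i' repeat the first consonant+vowel as a prefix; stems whose last vowel is 'a', 'e' or 'u' add -us.
So madhow → madhwish.

madhwish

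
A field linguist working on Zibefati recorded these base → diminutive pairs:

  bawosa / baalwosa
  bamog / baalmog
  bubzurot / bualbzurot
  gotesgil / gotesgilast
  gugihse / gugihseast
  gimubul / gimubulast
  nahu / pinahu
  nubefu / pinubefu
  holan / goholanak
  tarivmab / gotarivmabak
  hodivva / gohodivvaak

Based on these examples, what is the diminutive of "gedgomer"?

gedgomerast

bawosa and hodivva both end in -a yet inflect differently (baalwosa, gohodivvaak), so the final letter is not what conditions the rule; the first letter is.
"gedgomer" begins with g-. The stems beginning with g- (gotesgil → gotesgilast, gugihse → gugihseast, gimubul → gimubulast) add -ast.
The other patterns: stems beginning with b- insert -al- after the first vowel; stems beginning with n- add the prefix pi-; stems beginning with h- or t- add go- … -ak around the stem.
So gedgomer → gedgomerast.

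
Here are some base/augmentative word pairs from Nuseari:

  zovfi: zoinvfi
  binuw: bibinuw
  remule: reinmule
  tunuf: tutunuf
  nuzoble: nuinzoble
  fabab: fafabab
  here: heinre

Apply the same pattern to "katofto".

binuw and here both have 2 vowels yet inflect differently (bibinuw, heinre), so the number of vowels is not what conditions the rule; whether the stem ends in a vowel or a consonant is.
"katofto" ends in a vowel. The stems ending in a vowel (here → heinre, remule → reinmule, nuzoble → nuinzoble) insert -in- after the first vowel.
The other pattern: stems ending in a consonant repeat the first consonant+vowel as a prefix.
So katofto → kaintofto.

kaintofto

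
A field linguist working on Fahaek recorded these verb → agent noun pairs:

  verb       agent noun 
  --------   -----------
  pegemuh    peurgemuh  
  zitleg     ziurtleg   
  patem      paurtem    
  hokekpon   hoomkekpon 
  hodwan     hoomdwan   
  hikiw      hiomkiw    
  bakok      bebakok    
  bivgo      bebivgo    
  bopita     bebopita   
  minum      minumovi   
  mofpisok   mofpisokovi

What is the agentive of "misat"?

patem and minum both end in -m yet inflect differently (paurtem, minumovi), so the final letter is not what conditions the rule; the first letter is.
"misat" begins with m-. The stems beginning with m- (minum → minumovi, mofpisok → mofpisokovi) add -ovi.
The other patterns: stems beginning with p- or z- insert -ur- after the first vowel; stems beginning with h- insert -om- after the first vowel; stems beginning with b- add the prefix be-.
So misat → misatovi.

misatovi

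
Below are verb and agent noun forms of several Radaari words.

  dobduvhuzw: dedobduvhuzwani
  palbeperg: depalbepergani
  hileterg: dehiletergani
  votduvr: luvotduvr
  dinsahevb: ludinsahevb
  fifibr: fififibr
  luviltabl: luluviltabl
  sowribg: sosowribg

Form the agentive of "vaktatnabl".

votduvr and fifibr both end in -r yet inflect differently (luvotduvr, fififibr), so the final letter is not what conditions the rule; the second-to-last letter is.
"vaktatnabl" has second-to-last letter 'b'. The stems whose second-to-last letter is 'b' (fifibr → fififibr, luviltabl → luluviltabl, sowribg → sosowribg) repeat the first consonant+vowel as a prefix.
The other patterns: stems whose second-to-last letter is 'r' or 'z' add de- … -ani around the stem; stems whose second-to-last letter is 'v' add the prefix lu-.
So vaktatnabl → vavaktatnabl.

vavaktatnabl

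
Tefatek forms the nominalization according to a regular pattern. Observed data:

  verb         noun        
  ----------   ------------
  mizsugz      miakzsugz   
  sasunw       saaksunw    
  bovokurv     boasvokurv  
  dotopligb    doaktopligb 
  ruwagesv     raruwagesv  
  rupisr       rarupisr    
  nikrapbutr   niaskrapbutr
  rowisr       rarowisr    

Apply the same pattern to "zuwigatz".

zuaswigatz

nikrapbutr and rowisr both end in -r yet inflect differently (niaskrapbutr, rarowisr), so the final letter is not what conditions the rule; the second-to-last letter is.
"zuwigatz" has second-to-last letter 't'. The one such stem in the data (nikrapbutr → niaskrapbutr) inserts -as- after the first vowel (as does bovokurv), so the same rule applies.
The other patterns: stems whose second-to-last letter is 's' add the prefix ra-; stems whose second-to-last letter is 'g' or 'n' insert -ak- after the first vowel.
So zuwigatz → zuaswigatz.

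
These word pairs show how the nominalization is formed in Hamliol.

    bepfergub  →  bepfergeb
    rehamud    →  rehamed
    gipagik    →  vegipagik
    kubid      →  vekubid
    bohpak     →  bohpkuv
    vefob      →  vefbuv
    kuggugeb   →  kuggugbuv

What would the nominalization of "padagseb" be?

padagsbuv

rehamud and kubid both end in -d yet inflect differently (rehamed, vekubid), so the final letter is not what conditions the rule; the last vowel is.
"padagseb" has last vowel 'e'. The one such stem in the data (kuggugeb → kuggugbuv) deletes the last vowel and adds -uv (as do bohpak, vefob), so the same rule applies.
So padagseb → padagsbuv.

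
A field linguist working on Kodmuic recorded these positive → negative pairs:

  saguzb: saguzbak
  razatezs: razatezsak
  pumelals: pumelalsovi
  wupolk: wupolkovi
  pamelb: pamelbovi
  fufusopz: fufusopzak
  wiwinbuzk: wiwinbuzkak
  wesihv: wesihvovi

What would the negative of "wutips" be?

wutipsak

pamelb and saguzb both end in -b yet inflect differently (pamelbovi, saguzbak), so the final letter is not what conditions the rule; the second-to-last letter is.
"wutips" has second-to-last letter 'p'. The one such stem in the data (fufusopz → fufusopzak) adds -ak, so the same rule applies.
The other pattern: stems whose second-to-last letter is 'h' or 'l' add -ovi.
So wutips → wutipsak.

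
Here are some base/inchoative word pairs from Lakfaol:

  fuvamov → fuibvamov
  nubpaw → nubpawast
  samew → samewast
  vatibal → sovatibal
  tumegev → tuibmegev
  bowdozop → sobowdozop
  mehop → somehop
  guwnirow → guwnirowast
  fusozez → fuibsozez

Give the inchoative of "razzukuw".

vatibal and nubpaw both have last vowel 'a' yet inflect differently (sovatibal, nubpawast), so the last vowel is not what conditions the rule; the final letter is.
"razzukuw" ends in -w. The stems ending in -w (nubpaw → nubpawast, guwnirow → guwnirowast, samew → samewast) add -ast.
The other patterns: stems ending in -l or -p add the prefix so-; stems ending in -v or -z insert -ib- after the first vowel.
So razzukuw → razzukuwast.

razzukuwast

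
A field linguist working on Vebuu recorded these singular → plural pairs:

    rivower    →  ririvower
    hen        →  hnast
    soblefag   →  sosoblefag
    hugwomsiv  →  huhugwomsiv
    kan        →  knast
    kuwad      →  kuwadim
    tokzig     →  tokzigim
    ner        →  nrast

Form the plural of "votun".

tokzig and soblefag both end in -g yet inflect differently (tokzigim, sosoblefag), so the final letter is not what conditions the rule; the number of vowels is.
"votun" has 2 vowels. The stems with 2 vowels (kuwad → kuwadim, tokzig → tokzigim) add -im.
The other patterns: stems with 1 vowel delete the last vowel and add -ast; stems with 3 vowels repeat the first consonant+vowel as a prefix.
So votun → votunim.

votunim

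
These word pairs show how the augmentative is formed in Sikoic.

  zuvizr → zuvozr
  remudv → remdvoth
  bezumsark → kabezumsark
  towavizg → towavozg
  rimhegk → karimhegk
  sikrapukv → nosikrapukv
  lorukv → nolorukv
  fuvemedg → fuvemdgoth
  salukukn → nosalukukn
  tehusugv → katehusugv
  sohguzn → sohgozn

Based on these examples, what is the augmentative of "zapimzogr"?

tehusugv and remudv both end in -v yet inflect differently (katehusugv, remdvoth), so the final letter is not what conditions the rule; the second-to-last letter is.
"zapimzogr" has second-to-last letter 'g'. The stems whose second-to-last letter is 'g' (rimhegk → karimhegk, tehusugv → katehusugv) add the prefix ka-.
So zapimzogr → kazapimzogr.

kazapimzogr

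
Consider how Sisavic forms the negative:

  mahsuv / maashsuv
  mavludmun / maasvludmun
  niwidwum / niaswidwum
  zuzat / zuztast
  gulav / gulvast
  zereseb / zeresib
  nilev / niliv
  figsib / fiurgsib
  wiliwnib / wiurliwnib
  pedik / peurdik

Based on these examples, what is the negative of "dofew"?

dofiw

"dofew" has last vowel 'e'. The stems whose last vowel is 'e' (zereseb → zeresib, nilev → niliv) change the last vowel to 'i'.
The other patterns: stems whose last vowel is 'u' insert -as- after the first vowel; stems whose last vowel is 'a' delete the last vowel and add -ast; stems whose last vowel is 'i' insert -ur- after the first vowel.
So dofew → dofiw.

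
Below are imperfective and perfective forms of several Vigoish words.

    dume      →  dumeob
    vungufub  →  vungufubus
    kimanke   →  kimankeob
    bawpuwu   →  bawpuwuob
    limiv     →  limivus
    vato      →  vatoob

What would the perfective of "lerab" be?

bawpuwu and vungufub both have last vowel 'u' yet inflect differently (bawpuwuob, vungufubus), so the last vowel is not what conditions the rule; whether the stem ends in a vowel or a consonant is.
"lerab" ends in a consonant. The stems ending in a consonant (limiv → limivus, vungufub → vungufubus) add -us.
The other pattern: stems ending in a vowel add -ob.
So lerab → lerabus.

lerabus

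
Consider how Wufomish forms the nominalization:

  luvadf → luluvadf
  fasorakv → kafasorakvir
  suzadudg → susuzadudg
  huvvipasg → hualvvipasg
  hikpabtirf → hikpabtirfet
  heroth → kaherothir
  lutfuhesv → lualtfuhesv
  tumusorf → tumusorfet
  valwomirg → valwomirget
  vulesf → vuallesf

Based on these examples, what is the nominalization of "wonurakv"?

kawonurakvir

"wonurakv" has second-to-last letter 'k'. The one such stem in the data (fasorakv → kafasorakvir) adds ka- … -ir around the stem, so the same rule applies.
So wonurakv → kawonurakvir.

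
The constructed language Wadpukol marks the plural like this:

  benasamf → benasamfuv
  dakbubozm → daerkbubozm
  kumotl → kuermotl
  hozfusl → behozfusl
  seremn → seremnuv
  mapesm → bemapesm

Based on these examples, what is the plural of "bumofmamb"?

mapesm and dakbubozm both end in -m yet inflect differently (bemapesm, daerkbubozm), so the final letter is not what conditions the rule; the second-to-last letter is.
"bumofmamb" has second-to-last letter 'm'. The stems whose second-to-last letter is 'm' (benasamf → benasamfuv, seremn → seremnuv) add -uv.
So bumofmamb → bumofmambuv.

bumofmambuv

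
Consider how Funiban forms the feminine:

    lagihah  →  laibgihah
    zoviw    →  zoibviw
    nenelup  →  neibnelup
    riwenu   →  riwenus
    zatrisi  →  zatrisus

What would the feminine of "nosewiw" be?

noibsewiw

zoviw and zatrisi both have last vowel 'i' yet inflect differently (zoibviw, zatrisus), so the last vowel is not what conditions the rule; whether the stem ends in a vowel or a consonant is.
"nosewiw" ends in a consonant. The stems ending in a consonant (zoviw → zoibviw, lagihah → laibgihah, nenelup → neibnelup) insert -ib- after the first vowel.
So nosewiw → noibsewiw.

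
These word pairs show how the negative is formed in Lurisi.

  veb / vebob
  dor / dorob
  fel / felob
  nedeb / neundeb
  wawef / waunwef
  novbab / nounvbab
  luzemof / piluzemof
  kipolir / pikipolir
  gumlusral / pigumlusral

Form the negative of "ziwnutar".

piziwnutar

"ziwnutar" has 3 vowels. The stems with 3 vowels (luzemof → piluzemof, kipolir → pikipolir, gumlusral → pigumlusral) add the prefix pi-.
So ziwnutar → piziwnutar.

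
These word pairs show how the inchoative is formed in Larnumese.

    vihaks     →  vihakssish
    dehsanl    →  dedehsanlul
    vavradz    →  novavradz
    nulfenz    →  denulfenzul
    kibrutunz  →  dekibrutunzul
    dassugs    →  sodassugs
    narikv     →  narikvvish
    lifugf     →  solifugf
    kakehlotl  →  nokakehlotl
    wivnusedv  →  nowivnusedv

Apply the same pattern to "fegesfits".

nofegesfits

dassugs and vihaks both end in -s yet inflect differently (sodassugs, vihakssish), so the final letter is not what conditions the rule; the second-to-last letter is.
"fegesfits" has second-to-last letter 't'. The one such stem in the data (kakehlotl → nokakehlotl) adds the prefix no-, so the same rule applies.
The other patterns: stems whose second-to-last letter is 'g' add the prefix so-; stems whose second-to-last letter is 'n' add de- … -ul around the stem; stems whose second-to-last letter is 'k' double the final consonant and add -ish.
So fegesfits → nofegesfits.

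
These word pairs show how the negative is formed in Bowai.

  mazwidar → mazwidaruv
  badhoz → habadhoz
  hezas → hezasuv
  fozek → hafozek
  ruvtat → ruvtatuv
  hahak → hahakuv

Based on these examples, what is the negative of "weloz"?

hahak and fozek both end in -k yet inflect differently (hahakuv, hafozek), so the final letter is not what conditions the rule; the last vowel is.
"weloz" has last vowel 'o'. The one such stem in the data (badhoz → habadhoz) adds the prefix ha-, so the same rule applies.
The other pattern: stems whose last vowel is 'a' add -uv.
So weloz → haweloz.

haweloz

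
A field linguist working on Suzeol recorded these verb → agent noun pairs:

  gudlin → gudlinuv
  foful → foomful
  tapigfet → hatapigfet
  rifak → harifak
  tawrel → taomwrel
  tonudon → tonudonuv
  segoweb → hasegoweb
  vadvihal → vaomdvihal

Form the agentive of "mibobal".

"mibobal" ends in -l. The stems ending in -l (tawrel → taomwrel, foful → foomful, vadvihal → vaomdvihal) insert -om- after the first vowel.
So mibobal → miombobal.

miombobal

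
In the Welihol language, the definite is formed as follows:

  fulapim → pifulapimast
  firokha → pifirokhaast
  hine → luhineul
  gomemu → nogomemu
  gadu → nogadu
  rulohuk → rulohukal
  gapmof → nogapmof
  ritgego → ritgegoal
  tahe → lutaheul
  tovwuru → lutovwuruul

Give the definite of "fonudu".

pifonuduast

gomemu and tovwuru both end in -u yet inflect differently (nogomemu, lutovwuruul), so the final letter is not what conditions the rule; the first letter is.
"fonudu" begins with f-. The stems beginning with f- (firokha → pifirokhaast, fulapim → pifulapimast) add pi- … -ast around the stem.
The other patterns: stems beginning with r- add -al; stems beginning with g- add the prefix no-; stems beginning with h- or t- add lu- … -ul around the stem.
So fonudu → pifonuduast.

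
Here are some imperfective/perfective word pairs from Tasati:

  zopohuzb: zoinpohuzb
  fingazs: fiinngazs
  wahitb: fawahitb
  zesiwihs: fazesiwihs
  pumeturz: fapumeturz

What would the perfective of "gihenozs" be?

giinhenozs

"gihenozs" has second-to-last letter 'z'. The stems whose second-to-last letter is 'z' (zopohuzb → zoinpohuzb, fingazs → fiinngazs) insert -in- after the first vowel.
The other pattern: stems whose second-to-last letter is 'h', 'r' or 't' add the prefix fa-.
So gihenozs → giinhenozs.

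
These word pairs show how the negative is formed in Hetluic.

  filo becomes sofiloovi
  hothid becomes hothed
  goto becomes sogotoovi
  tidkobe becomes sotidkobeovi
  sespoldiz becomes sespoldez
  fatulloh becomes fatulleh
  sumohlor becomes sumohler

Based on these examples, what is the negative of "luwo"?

fatulloh and filo both have last vowel 'o' yet inflect differently (fatulleh, sofiloovi), so the last vowel is not what conditions the rule; whether the stem ends in a vowel or a consonant is.
"luwo" ends in a vowel. The stems ending in a vowel (tidkobe → sotidkobeovi, filo → sofiloovi, goto → sogotoovi) add so- … -ovi around the stem.
So luwo → soluwoovi.

soluwoovi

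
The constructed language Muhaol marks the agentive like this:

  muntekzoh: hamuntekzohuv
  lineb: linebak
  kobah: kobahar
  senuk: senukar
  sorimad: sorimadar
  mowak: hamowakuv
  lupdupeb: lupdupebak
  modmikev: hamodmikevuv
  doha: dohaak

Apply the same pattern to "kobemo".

"kobemo" begins with k-. The one such stem in the data (kobah → kobahar) adds -ar, so the same rule applies.
The other patterns: stems beginning with d- or l- add -ak; stems beginning with m- add ha- … -uv around the stem.
So kobemo → kobemoar.

kobemoar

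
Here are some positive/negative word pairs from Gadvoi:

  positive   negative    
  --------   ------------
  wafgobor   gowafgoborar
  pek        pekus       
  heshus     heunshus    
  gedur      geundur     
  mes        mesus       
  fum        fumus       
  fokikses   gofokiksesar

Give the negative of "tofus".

mes and heshus both end in -s yet inflect differently (mesus, heunshus), so the final letter is not what conditions the rule; the number of vowels is.
"tofus" has 2 vowels. The stems with 2 vowels (heshus → heunshus, gedur → geundur) insert -un- after the first vowel.
So tofus → tounfus.

tounfus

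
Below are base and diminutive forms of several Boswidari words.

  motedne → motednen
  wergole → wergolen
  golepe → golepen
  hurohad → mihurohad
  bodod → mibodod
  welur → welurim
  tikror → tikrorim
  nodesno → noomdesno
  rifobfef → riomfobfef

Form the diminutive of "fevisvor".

fevisvorim

"fevisvor" ends in -r. The stems ending in -r (welur → welurim, tikror → tikrorim) add -im.
The other patterns: stems ending in -e drop the final letter and add -en; stems ending in -d add the prefix mi-; stems ending in -f or -o insert -om- after the first vowel.
So fevisvor → fevisvorim.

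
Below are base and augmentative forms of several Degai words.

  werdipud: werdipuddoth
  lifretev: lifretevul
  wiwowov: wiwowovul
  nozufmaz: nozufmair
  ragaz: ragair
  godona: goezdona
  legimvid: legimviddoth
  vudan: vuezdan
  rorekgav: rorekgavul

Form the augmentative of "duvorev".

"duvorev" ends in -v. The stems ending in -v (lifretev → lifretevul, wiwowov → wiwowovul, rorekgav → rorekgavul) add -ul.
The other patterns: stems ending in -d double the final consonant and add -oth; stems ending in -z drop the final letter and add -ir; stems ending in -a or -n insert -ez- after the first vowel.
So duvorev → duvorevul.

duvorevul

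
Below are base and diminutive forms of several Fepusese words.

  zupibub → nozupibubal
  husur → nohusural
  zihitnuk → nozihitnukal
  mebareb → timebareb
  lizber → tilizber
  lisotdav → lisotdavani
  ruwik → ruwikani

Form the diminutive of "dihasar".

dihasarani

"dihasar" has last vowel 'a'. The one such stem in the data (lisotdav → lisotdavani) adds -ani, so the same rule applies.
The other patterns: stems whose last vowel is 'u' add no- … -al around the stem; stems whose last vowel is 'e' add the prefix ti-.
So dihasar → dihasarani.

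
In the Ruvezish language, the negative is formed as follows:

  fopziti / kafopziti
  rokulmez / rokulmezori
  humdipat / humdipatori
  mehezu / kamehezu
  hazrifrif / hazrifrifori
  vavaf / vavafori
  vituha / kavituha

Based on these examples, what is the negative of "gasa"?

hazrifrif and fopziti both have last vowel 'i' yet inflect differently (hazrifrifori, kafopziti), so the last vowel is not what conditions the rule; whether the stem ends in a vowel or a consonant is.
"gasa" ends in a vowel. The stems ending in a vowel (fopziti → kafopziti, mehezu → kamehezu, vituha → kavituha) add the prefix ka-.
The other pattern: stems ending in a consonant add -ori.
So gasa → kagasa.

kagasa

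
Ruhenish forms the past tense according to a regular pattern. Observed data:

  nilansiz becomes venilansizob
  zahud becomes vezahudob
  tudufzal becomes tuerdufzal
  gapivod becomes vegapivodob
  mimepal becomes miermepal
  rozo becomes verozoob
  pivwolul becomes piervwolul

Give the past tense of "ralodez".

pivwolul and zahud both have last vowel 'u' yet inflect differently (piervwolul, vezahudob), so the last vowel is not what conditions the rule; the final letter is.
"ralodez" ends in -z. The one such stem in the data (nilansiz → venilansizob) adds ve- … -ob around the stem, so the same rule applies.
The other pattern: stems ending in -l insert -er- after the first vowel.
So ralodez → veralodezob.

veralodezob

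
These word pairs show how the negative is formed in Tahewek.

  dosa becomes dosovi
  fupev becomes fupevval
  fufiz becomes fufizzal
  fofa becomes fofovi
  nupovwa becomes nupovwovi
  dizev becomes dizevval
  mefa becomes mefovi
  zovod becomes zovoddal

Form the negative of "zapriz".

dosa and dizev both begin with d- yet inflect differently (dosovi, dizevval), so the first letter is not what conditions the rule; the final letter is.
"zapriz" ends in -z. The one such stem in the data (fufiz → fufizzal) doubles the final consonant and adds -al (as do dizev, zovod), so the same rule applies.
The other pattern: stems ending in -a drop the final letter and add -ovi.
So zapriz → zaprizzal.

zaprizzal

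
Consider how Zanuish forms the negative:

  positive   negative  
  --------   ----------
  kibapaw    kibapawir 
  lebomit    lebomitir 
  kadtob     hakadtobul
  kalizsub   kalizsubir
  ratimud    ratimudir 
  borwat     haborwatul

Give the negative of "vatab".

borwat and lebomit both end in -t yet inflect differently (haborwatul, lebomitir), so the final letter is not what conditions the rule; the number of vowels is.
"vatab" has 2 vowels. The stems with 2 vowels (borwat → haborwatul, kadtob → hakadtobul) add ha- … -ul around the stem.
The other pattern: stems with 3 vowels add -ir.
So vatab → havatabul.

havatabul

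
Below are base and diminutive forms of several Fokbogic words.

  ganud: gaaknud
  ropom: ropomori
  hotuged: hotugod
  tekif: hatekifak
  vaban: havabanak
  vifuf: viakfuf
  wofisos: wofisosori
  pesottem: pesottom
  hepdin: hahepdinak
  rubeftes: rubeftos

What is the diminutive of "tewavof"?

tewavofori

pesottem and ropom both end in -m yet inflect differently (pesottom, ropomori), so the final letter is not what conditions the rule; the last vowel is.
"tewavof" has last vowel 'o'. The stems whose last vowel is 'o' (ropom → ropomori, wofisos → wofisosori) add -ori.
So tewavof → tewavofori.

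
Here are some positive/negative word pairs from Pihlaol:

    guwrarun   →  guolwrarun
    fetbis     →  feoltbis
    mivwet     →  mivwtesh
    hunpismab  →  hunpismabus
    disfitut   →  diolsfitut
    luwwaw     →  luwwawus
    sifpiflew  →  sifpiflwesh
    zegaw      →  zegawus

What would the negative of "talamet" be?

luwwaw and sifpiflew both end in -w yet inflect differently (luwwawus, sifpiflwesh), so the final letter is not what conditions the rule; the last vowel is.
"talamet" has last vowel 'e'. The stems whose last vowel is 'e' (sifpiflew → sifpiflwesh, mivwet → mivwtesh) delete the last vowel and add -esh.
The other patterns: stems whose last vowel is 'a' add -us; stems whose last vowel is 'i' or 'u' insert -ol- after the first vowel.
So talamet → talamtesh.

talamtesh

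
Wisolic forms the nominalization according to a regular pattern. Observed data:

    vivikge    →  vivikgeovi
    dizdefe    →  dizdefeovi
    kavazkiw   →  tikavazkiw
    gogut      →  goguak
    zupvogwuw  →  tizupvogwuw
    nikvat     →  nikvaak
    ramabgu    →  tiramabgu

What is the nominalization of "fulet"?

fuleak

gogut and ramabgu both have last vowel 'u' yet inflect differently (goguak, tiramabgu), so the last vowel is not what conditions the rule; the final letter is.
"fulet" ends in -t. The stems ending in -t (nikvat → nikvaak, gogut → goguak) drop the final letter and add -ak.
The other patterns: stems ending in -e add -ovi; stems ending in -u or -w add the prefix ti-.
So fulet → fuleak.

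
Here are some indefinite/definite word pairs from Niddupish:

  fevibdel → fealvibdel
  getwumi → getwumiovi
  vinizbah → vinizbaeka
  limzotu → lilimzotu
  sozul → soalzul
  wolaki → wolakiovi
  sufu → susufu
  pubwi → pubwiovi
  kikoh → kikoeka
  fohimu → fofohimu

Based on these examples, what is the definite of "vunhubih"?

sozul and sufu both have last vowel 'u' yet inflect differently (soalzul, susufu), so the last vowel is not what conditions the rule; the final letter is.
"vunhubih" ends in -h. The stems ending in -h (vinizbah → vinizbaeka, kikoh → kikoeka) drop the final letter and add -eka.
So vunhubih → vunhubieka.

vunhubieka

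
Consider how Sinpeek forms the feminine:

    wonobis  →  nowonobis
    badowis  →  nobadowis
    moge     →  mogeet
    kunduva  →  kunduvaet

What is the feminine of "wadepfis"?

nowadepfis

"wadepfis" ends in -s. The stems ending in -s (wonobis → nowonobis, badowis → nobadowis) add the prefix no-.
The other pattern: stems ending in -a or -e add -et.
So wadepfis → nowadepfis.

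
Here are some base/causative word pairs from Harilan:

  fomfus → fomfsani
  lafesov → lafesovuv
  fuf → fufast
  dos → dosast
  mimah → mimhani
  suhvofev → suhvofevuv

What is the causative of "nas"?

dos and fomfus both end in -s yet inflect differently (dosast, fomfsani), so the final letter is not what conditions the rule; the number of vowels is.
"nas" has 1 vowel. The stems with 1 vowel (dos → dosast, fuf → fufast) add -ast.
The other patterns: stems with 2 vowels delete the last vowel and add -ani; stems with 3 vowels add -uv.
So nas → nasast.

nasast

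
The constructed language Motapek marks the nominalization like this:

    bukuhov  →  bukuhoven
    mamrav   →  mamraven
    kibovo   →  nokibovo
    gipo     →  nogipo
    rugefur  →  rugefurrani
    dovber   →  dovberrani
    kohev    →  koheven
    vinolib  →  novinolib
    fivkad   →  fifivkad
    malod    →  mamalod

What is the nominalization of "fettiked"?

fefettiked

"fettiked" ends in -d. The stems ending in -d (fivkad → fifivkad, malod → mamalod) repeat the first consonant+vowel as a prefix.
So fettiked → fefettiked.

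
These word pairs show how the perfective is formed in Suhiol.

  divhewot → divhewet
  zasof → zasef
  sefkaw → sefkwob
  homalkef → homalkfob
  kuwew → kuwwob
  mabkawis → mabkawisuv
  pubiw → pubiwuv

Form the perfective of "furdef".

"furdef" has last vowel 'e'. The stems whose last vowel is 'e' (homalkef → homalkfob, kuwew → kuwwob) delete the last vowel and add -ob.
So furdef → furdfob.

furdfob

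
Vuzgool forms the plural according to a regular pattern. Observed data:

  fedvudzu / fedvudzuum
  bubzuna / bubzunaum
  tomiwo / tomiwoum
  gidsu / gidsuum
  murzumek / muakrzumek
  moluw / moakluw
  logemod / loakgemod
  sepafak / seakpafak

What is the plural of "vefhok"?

veakfhok

fedvudzu and moluw both have last vowel 'u' yet inflect differently (fedvudzuum, moakluw), so the last vowel is not what conditions the rule; whether the stem ends in a vowel or a consonant is.
"vefhok" ends in a consonant. The stems ending in a consonant (murzumek → muakrzumek, moluw → moakluw, logemod → loakgemod) insert -ak- after the first vowel.
The other pattern: stems ending in a vowel add -um.
So vefhok → veakfhok.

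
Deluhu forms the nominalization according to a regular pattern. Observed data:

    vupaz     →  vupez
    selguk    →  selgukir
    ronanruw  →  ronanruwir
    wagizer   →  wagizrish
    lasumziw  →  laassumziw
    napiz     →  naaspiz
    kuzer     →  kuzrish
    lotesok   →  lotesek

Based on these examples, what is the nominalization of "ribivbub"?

ribivbubir

lasumziw and ronanruw both end in -w yet inflect differently (laassumziw, ronanruwir), so the final letter is not what conditions the rule; the last vowel is.
"ribivbub" has last vowel 'u'. The stems whose last vowel is 'u' (ronanruw → ronanruwir, selguk → selgukir) add -ir.
The other patterns: stems whose last vowel is 'i' insert -as- after the first vowel; stems whose last vowel is 'a' or 'o' change the last vowel to 'e'; stems whose last vowel is 'e' delete the last vowel and add -ish.
So ribivbub → ribivbubir.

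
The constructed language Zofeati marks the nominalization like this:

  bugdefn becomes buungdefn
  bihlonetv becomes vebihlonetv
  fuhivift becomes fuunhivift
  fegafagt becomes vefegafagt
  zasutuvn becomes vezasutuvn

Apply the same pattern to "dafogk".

vedafogk

"dafogk" has second-to-last letter 'g'. The one such stem in the data (fegafagt → vefegafagt) adds the prefix ve-, so the same rule applies.
The other pattern: stems whose second-to-last letter is 'f' insert -un- after the first vowel.
So dafogk → vedafogk.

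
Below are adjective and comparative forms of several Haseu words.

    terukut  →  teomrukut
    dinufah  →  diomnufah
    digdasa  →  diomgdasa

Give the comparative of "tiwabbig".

Every pair shown (terukut → teomrukut, dinufah → diomnufah, digdasa → diomgdasa) follows the same rule: insert -om- after the first vowel.
So tiwabbig → tiomwabbig.

tiomwabbig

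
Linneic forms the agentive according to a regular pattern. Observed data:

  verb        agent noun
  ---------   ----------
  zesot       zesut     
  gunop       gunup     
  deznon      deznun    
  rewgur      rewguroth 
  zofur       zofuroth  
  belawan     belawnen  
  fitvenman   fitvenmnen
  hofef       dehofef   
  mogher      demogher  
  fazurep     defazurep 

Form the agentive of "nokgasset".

deznon and belawan both end in -n yet inflect differently (deznun, belawnen), so the final letter is not what conditions the rule; the last vowel is.
"nokgasset" has last vowel 'e'. The stems whose last vowel is 'e' (hofef → dehofef, mogher → demogher, fazurep → defazurep) add the prefix de-.
The other patterns: stems whose last vowel is 'o' change the last vowel to 'u'; stems whose last vowel is 'u' add -oth; stems whose last vowel is 'a' delete the last vowel and add -en.
So nokgasset → denokgasset.

denokgasset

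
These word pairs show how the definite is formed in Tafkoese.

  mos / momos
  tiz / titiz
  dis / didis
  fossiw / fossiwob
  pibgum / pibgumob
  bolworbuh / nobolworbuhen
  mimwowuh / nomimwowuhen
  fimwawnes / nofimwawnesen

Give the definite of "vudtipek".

mos and fimwawnes both end in -s yet inflect differently (momos, nofimwawnesen), so the final letter is not what conditions the rule; the number of vowels is.
"vudtipek" has 3 vowels. The stems with 3 vowels (bolworbuh → nobolworbuhen, mimwowuh → nomimwowuhen, fimwawnes → nofimwawnesen) add no- … -en around the stem.
So vudtipek → novudtipeken.

novudtipeken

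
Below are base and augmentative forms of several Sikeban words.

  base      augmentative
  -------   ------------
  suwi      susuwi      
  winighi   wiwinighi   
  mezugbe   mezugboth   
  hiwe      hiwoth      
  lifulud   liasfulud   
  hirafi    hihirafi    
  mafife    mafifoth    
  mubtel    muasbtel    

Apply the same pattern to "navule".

navuloth

hiwe and mubtel both have last vowel 'e' yet inflect differently (hiwoth, muasbtel), so the last vowel is not what conditions the rule; the final letter is.
"navule" ends in -e. The stems ending in -e (hiwe → hiwoth, mafife → mafifoth, mezugbe → mezugboth) drop the final letter and add -oth.
The other patterns: stems ending in -i repeat the first consonant+vowel as a prefix; stems ending in -d or -l insert -as- after the first vowel.
So navule → navuloth.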